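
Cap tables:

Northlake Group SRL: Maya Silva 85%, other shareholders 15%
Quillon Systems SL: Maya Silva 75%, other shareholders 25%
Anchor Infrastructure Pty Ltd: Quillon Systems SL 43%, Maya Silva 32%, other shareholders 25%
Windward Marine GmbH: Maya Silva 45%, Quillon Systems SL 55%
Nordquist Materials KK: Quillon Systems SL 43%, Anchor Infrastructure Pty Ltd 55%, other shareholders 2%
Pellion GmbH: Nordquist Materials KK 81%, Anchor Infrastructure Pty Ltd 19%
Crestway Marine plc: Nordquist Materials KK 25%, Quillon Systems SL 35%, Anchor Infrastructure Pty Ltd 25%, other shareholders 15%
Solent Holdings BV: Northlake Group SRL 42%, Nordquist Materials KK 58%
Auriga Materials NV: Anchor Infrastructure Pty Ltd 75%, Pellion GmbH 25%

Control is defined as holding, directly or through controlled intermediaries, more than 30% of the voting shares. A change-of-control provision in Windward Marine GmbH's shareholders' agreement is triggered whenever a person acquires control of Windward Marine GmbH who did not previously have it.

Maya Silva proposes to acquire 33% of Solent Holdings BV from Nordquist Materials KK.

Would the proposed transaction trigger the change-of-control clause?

The purchase adds only to Maya's holdings (Nordquist's stake shrinks), so Maya is the only person who could newly come to control Windward.
Maya holds 75% of Quillon, so Maya controls Quillon.
Maya and Quillon together hold 45% + 55% = 100% of Windward, so Maya controls Windward.
So Maya already controls Windward before the transaction.
After the purchase, Maya holds 33% of Solent directly, and Nordquist's stake falls to 25%.
Maya controlled Windward already, so this is not a new person acquiring control; every other person's position is unchanged or reduced.
No new person acquires control, so the clause is not triggered.

No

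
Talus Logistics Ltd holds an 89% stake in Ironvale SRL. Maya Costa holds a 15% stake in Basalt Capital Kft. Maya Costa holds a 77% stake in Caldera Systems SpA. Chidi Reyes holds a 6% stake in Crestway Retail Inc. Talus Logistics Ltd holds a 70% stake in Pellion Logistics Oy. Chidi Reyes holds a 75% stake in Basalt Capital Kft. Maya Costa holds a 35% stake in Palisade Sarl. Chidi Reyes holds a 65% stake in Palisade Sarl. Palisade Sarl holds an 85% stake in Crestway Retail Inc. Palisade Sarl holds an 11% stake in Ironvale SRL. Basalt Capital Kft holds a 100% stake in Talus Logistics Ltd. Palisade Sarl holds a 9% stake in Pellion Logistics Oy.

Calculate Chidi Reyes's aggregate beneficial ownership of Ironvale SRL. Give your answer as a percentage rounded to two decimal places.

Chidi reaches Ironvale along 2 paths.
Via Basalt → Talus: 75% × 100% × 89% = 66.75%.
Via Palisade: 65% × 11% = 7.15%.
Total: 66.75% + 7.15% = 73.9%.
Rounded: 73.90%.

73.90%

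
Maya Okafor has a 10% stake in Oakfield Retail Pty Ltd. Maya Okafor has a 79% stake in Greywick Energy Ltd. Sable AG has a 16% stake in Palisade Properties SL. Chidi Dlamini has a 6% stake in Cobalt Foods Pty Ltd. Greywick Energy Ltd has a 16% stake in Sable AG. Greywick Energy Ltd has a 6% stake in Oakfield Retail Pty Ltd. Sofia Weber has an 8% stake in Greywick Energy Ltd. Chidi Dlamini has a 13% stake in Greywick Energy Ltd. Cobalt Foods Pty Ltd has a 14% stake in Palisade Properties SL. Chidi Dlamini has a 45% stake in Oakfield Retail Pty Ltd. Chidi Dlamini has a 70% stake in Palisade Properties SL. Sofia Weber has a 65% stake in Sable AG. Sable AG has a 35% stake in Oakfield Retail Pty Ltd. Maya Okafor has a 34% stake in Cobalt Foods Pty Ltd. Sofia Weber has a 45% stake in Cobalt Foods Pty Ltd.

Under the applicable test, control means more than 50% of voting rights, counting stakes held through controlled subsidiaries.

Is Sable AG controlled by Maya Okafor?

Maya holds 79% of Greywick, so Maya controls Greywick.
In Sable, Maya's side holds only 16%, not > 50%.
So Maya does not control Sable.

No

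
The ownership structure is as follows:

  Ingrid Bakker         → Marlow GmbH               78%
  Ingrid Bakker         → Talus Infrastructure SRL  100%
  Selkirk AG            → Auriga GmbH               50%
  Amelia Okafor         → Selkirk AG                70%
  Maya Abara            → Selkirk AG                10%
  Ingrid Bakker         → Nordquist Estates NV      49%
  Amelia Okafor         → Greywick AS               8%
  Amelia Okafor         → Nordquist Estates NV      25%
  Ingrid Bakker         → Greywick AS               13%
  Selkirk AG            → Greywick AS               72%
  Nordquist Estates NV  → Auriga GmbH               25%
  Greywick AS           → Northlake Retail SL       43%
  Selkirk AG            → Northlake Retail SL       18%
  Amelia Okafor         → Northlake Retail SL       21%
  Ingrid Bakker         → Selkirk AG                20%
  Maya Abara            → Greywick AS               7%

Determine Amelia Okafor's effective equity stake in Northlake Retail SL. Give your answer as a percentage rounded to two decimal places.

Amelia reaches Northlake along 4 paths.
Via Greywick: 8% × 43% = 3.44%.
Via Selkirk → Greywick: 70% × 72% × 43% = 21.672%.
Direct stake: 21% = 21%.
Via Selkirk: 70% × 18% = 12.6%.
Total: 3.44% + 21.672% + 21% + 12.6% = 58.712%.
Rounded: 58.71%.

58.71%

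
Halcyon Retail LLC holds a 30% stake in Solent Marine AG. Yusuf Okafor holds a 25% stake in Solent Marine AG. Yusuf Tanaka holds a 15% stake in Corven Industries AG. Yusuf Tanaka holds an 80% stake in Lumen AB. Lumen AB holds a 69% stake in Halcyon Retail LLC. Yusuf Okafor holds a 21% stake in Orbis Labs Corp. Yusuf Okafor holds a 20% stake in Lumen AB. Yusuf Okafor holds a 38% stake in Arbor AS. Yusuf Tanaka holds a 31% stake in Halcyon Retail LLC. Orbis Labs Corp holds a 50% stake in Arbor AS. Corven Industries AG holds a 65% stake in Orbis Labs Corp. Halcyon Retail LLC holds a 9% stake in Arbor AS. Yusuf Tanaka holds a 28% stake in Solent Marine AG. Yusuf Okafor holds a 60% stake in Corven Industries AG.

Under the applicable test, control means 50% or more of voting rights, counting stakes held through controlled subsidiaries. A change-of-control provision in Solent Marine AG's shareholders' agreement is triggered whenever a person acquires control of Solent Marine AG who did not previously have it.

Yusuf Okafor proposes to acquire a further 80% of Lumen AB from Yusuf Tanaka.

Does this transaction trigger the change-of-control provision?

The purchase adds only to Yusuf Okafor's holdings (Yusuf Tanaka's stake shrinks), so Yusuf Okafor is the only person who could newly come to control Solent.
Yusuf Okafor holds 60% of Corven, so Yusuf Okafor controls Corven.
Corven and Yusuf Okafor together hold 65% + 21% = 86% of Orbis, so Yusuf Okafor controls Orbis.
Yusuf Okafor and Orbis together hold 38% + 50% = 88% of Arbor, so Yusuf Okafor controls Arbor.
In Solent, Yusuf Okafor's side holds only 25%, not ≥ 50%.
So before the transaction, Yusuf Okafor does not control Solent.
After the purchase, Yusuf Okafor's direct stake in Lumen rises to 20% + 80% = 100%, and Yusuf Tanaka's stake falls to 0%.
Yusuf Okafor holds 100% of Lumen, so Yusuf Okafor controls Lumen.
Lumen holds 69% of Halcyon, so Yusuf Okafor controls Halcyon.
Halcyon and Yusuf Okafor together hold 30% + 25% = 55% of Solent, so Yusuf Okafor controls Solent.
Yusuf Okafor did not control Solent before and does after, so the clause is triggered.

Yes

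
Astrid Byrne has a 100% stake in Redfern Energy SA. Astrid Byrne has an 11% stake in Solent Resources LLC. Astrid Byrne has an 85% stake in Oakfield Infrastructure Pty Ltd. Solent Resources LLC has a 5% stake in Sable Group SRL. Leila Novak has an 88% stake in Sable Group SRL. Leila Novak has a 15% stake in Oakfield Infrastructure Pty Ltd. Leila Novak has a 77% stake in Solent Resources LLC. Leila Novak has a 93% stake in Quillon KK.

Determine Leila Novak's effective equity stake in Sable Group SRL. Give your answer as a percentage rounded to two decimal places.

91.85%

Leila reaches Sable along 2 paths.
Direct stake: 88% = 88%.
Via Solent: 77% × 5% = 3.85%.
Total: 88% + 3.85% = 91.85%.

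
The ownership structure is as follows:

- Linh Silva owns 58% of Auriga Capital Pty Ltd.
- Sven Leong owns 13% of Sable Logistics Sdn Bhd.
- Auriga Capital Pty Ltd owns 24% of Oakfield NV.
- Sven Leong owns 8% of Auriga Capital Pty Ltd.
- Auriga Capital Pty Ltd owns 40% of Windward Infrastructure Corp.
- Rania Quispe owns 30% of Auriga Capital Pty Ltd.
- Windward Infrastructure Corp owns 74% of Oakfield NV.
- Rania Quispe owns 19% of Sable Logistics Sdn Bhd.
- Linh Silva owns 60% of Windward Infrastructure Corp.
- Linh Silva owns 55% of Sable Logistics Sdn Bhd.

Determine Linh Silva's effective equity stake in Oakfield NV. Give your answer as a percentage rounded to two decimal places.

Linh reaches Oakfield along 3 paths.
Via Auriga: 58% × 24% = 13.92%.
Via Windward: 60% × 74% = 44.4%.
Via Auriga → Windward: 58% × 40% × 74% = 17.168%.
Total: 13.92% + 44.4% + 17.168% = 75.488%.
Rounded: 75.49%.

75.49%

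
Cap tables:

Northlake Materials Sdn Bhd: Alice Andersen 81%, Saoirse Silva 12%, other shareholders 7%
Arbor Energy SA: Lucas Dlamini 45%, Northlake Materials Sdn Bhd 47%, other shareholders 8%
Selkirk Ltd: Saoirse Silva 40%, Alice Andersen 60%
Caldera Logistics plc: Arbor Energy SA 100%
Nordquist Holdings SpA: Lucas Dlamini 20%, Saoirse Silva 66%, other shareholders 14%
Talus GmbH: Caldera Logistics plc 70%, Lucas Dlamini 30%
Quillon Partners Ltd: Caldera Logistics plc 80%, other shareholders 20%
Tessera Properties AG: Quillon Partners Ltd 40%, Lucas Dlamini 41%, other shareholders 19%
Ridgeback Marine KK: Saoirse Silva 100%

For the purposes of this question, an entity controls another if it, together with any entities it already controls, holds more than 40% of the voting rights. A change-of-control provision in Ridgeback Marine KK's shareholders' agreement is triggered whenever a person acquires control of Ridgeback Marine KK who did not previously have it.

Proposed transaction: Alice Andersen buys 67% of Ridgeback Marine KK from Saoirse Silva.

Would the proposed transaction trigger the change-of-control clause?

The purchase adds only to Alice's holdings (Saoirse's stake shrinks), so Alice is the only person who could newly come to control Ridgeback.
Alice holds 81% of Northlake, so Alice controls Northlake.
Northlake holds 47% of Arbor, so Alice controls Arbor.
Alice holds 60% of Selkirk, so Alice controls Selkirk.
Arbor holds 100% of Caldera, so Alice controls Caldera.
Caldera holds 70% of Talus, so Alice controls Talus.
Caldera holds 80% of Quillon, so Alice controls Quillon.
Neither Alice nor any entity Alice controls holds any voting interest in Ridgeback.
So before the transaction, Alice does not control Ridgeback.
After the purchase, Alice holds 67% of Ridgeback directly, and Saoirse's stake falls to 33%.
Alice holds 67% of Ridgeback, so Alice controls Ridgeback.
Alice did not control Ridgeback before and does after, so the clause is triggered.

Yes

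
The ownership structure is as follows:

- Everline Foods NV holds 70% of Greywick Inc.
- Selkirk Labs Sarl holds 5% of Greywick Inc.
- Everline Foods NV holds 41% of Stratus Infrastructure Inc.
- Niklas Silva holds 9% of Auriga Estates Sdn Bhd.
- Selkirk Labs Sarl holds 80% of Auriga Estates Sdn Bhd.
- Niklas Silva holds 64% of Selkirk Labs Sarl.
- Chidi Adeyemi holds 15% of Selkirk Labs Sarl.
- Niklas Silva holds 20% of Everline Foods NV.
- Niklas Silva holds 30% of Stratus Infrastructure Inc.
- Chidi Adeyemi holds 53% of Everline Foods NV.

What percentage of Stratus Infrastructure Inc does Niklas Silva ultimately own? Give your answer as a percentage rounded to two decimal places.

38.20%

Niklas reaches Stratus along 2 paths.
Direct stake: 30% = 30%.
Via Everline: 20% × 41% = 8.2%.
Total: 30% + 8.2% = 38.2%.
Rounded: 38.20%.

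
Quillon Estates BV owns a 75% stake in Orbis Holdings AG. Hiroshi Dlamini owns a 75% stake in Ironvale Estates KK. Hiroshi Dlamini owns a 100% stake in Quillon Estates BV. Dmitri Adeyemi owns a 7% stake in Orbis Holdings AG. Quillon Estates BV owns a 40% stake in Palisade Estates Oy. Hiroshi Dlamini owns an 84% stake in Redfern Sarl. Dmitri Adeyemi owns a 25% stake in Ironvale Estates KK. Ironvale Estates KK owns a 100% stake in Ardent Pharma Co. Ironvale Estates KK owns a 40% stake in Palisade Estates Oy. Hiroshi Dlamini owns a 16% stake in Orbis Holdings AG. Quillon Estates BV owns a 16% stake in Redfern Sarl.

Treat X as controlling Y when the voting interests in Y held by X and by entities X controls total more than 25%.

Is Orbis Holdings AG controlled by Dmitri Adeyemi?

No

Dmitri's largest direct stake is 25% in Ironvale, which does not meet the threshold, so Dmitri controls no company.
In Orbis, Dmitri's side holds only 7%, not > 25%.
So Dmitri does not control Orbis.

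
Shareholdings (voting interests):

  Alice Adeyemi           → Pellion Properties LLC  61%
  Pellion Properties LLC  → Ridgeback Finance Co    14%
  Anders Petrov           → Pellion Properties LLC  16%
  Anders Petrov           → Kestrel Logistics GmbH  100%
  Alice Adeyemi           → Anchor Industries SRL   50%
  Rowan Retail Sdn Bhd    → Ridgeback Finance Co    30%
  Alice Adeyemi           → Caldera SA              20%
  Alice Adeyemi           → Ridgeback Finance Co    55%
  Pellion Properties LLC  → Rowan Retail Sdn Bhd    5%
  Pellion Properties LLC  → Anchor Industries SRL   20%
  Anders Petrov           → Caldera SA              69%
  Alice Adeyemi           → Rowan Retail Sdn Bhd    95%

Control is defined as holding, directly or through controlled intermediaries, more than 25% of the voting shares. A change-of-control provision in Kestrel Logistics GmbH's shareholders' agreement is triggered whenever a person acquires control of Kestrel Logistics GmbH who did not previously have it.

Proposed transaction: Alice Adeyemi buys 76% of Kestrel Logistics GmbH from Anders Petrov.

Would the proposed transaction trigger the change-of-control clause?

The purchase adds only to Alice's holdings (Anders's stake shrinks), so Alice is the only person who could newly come to control Kestrel.
Alice holds 61% of Pellion, so Alice controls Pellion.
Alice and Pellion together hold 95% + 5% = 100% of Rowan, so Alice controls Rowan.
Pellion and Alice and Rowan together hold 14% + 55% + 30% = 99% of Ridgeback, so Alice controls Ridgeback.
Pellion and Alice together hold 20% + 50% = 70% of Anchor, so Alice controls Anchor.
Neither Alice nor any entity Alice controls holds any voting interest in Kestrel.
So before the transaction, Alice does not control Kestrel.
After the purchase, Alice holds 76% of Kestrel directly, and Anders's stake falls to 24%.
Alice holds 76% of Kestrel, so Alice controls Kestrel.
Alice did not control Kestrel before and does after, so the clause is triggered.

Yes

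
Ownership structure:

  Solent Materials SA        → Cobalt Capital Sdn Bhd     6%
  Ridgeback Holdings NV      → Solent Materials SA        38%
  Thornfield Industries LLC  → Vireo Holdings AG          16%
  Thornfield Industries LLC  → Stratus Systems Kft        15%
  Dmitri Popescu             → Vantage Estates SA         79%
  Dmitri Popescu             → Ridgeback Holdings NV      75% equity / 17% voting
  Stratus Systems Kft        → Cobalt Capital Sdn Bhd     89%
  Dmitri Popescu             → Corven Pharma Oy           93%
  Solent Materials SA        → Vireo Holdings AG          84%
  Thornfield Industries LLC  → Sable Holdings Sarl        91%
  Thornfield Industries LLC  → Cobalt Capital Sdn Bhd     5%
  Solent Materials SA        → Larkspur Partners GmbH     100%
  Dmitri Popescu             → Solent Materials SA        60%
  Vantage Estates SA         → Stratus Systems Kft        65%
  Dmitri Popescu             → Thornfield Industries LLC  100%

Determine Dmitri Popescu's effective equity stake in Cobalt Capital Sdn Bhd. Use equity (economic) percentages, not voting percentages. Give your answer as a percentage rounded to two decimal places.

Dmitri reaches Cobalt along 5 paths.
Via Thornfield: 100% × 5% = 5%.
Via Thornfield → Stratus: 100% × 15% × 89% = 13.35%.
Via Vantage → Stratus: 79% × 65% × 89% = 45.7015%.
Via Solent: 60% × 6% = 3.6%.
Via Ridgeback → Solent: 75% × 38% × 6% = 1.71%.
Total: 5% + 13.35% + 45.7015% + 3.6% + 1.71% = 69.3615%.
Rounded: 69.36%.

69.36%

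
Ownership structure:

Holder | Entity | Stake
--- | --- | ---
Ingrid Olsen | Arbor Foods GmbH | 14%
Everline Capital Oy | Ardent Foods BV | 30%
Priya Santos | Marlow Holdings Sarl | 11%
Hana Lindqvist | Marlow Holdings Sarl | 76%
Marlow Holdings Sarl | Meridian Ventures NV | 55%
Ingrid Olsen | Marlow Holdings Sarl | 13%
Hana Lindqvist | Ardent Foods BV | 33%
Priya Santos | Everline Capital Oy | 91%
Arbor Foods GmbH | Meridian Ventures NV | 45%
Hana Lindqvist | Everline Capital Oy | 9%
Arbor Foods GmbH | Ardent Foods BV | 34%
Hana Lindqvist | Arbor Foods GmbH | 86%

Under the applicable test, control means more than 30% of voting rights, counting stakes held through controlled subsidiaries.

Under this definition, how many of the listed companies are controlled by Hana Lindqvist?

Hana holds 76% of Marlow, so Hana controls Marlow.
Hana holds 86% of Arbor, so Hana controls Arbor.
Marlow and Arbor together hold 55% + 45% = 100% of Meridian, so Hana controls Meridian.
Arbor and Hana together hold 34% + 33% = 67% of Ardent, so Hana controls Ardent.
No other company's threshold is met.
Hana controls 4 companies.

4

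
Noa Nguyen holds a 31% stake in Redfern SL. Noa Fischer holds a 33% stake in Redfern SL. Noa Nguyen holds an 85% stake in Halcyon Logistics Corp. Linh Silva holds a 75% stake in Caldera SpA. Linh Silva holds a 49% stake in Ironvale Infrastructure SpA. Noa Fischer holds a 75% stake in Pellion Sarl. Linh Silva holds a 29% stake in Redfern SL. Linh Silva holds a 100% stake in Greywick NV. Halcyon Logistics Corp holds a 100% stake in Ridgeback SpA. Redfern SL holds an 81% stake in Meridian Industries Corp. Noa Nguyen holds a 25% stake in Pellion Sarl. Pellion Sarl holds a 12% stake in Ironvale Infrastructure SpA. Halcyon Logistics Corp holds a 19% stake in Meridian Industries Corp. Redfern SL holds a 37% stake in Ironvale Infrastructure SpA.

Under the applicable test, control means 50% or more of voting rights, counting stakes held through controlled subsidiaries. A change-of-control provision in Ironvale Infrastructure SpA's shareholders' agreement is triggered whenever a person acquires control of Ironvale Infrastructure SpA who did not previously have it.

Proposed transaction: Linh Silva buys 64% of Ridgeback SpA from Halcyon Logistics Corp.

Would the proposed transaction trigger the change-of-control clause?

The purchase adds only to Linh's holdings (Halcyon's stake shrinks), so Linh is the only person who could newly come to control Ironvale.
Linh holds 75% of Caldera, so Linh controls Caldera.
Linh holds 100% of Greywick, so Linh controls Greywick.
In Ironvale, Linh's side holds only 49%, not ≥ 50%.
So before the transaction, Linh does not control Ironvale.
After the purchase, Linh holds 64% of Ridgeback directly, and Halcyon's stake falls to 36%.
Linh holds 64% of Ridgeback, so Linh controls Ridgeback.
After the transaction, Linh's side holds 49% of Ironvale, not ≥ 50%, so Linh still does not control Ironvale.
No new person acquires control, so the clause is not triggered.

No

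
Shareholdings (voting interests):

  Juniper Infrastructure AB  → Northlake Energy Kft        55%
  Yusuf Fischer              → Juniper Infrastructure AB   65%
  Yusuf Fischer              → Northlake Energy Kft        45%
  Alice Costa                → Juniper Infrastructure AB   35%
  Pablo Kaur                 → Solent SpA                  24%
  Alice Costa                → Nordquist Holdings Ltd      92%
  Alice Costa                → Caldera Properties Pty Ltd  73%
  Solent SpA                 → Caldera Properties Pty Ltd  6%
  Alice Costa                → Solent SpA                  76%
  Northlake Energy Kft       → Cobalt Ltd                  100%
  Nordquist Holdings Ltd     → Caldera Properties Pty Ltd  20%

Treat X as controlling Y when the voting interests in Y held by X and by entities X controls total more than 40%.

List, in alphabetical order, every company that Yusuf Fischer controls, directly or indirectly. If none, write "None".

Cobalt Ltd, Juniper Infrastructure AB, Northlake Energy Kft

Yusuf holds 65% of Juniper, so Yusuf controls Juniper.
Yusuf and Juniper together hold 45% + 55% = 100% of Northlake, so Yusuf controls Northlake.
Northlake holds 100% of Cobalt, so Yusuf controls Cobalt.
No other company's threshold is met.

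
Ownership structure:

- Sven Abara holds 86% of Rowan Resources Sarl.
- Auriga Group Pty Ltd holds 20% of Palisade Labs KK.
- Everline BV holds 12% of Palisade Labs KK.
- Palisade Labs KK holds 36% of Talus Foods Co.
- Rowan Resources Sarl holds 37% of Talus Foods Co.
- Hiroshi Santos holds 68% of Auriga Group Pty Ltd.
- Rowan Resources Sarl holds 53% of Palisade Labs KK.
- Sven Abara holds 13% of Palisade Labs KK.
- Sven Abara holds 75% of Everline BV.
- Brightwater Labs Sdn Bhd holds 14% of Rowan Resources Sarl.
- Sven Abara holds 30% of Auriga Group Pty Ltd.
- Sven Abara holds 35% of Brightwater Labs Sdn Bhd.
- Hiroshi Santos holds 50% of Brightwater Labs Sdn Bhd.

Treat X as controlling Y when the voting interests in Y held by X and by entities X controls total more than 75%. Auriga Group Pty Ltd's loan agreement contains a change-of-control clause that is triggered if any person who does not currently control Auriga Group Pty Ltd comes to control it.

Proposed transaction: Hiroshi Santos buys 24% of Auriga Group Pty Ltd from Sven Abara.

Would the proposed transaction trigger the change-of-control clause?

Yes

The purchase adds only to Hiroshi's holdings (Sven's stake shrinks), so Hiroshi is the only person who could newly come to control Auriga.
Hiroshi's largest direct stake is 68% in Auriga, which does not meet the threshold, so Hiroshi controls no company.
In Auriga, Hiroshi's side holds only 68%, not > 75%.
So before the transaction, Hiroshi does not control Auriga.
After the purchase, Hiroshi's direct stake in Auriga rises to 68% + 24% = 92%, and Sven's stake falls to 6%.
Hiroshi holds 92% of Auriga, so Hiroshi controls Auriga.
Hiroshi did not control Auriga before and does after, so the clause is triggered.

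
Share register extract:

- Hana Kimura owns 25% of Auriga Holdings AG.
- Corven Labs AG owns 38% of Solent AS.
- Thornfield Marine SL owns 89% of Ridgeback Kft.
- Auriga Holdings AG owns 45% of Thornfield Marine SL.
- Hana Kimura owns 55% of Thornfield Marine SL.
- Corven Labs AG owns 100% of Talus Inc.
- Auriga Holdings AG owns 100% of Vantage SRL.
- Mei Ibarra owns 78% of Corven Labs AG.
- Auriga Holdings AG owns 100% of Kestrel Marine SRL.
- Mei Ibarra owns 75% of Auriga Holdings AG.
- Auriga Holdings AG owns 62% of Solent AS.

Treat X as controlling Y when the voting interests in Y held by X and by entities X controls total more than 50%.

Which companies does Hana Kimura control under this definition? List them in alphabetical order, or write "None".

Hana holds 55% of Thornfield, so Hana controls Thornfield.
Thornfield holds 89% of Ridgeback, so Hana controls Ridgeback.
No other company's threshold is met.

Ridgeback Kft, Thornfield Marine SL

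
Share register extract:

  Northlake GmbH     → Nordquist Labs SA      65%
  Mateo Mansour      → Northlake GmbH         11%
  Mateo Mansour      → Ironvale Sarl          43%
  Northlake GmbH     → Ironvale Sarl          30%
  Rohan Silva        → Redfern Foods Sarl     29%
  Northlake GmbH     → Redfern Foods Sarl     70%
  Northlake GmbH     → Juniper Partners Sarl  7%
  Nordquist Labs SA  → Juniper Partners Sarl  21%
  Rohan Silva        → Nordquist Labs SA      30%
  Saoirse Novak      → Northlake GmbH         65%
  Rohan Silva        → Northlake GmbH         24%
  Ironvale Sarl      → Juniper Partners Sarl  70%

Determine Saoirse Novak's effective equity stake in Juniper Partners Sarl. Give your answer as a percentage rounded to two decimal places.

Saoirse reaches Juniper along 3 paths.
Via Northlake: 65% × 7% = 4.55%.
Via Northlake → Ironvale: 65% × 30% × 70% = 13.65%.
Via Northlake → Nordquist: 65% × 65% × 21% = 8.8725%.
Total: 4.55% + 13.65% + 8.8725% = 27.0725%.
Rounded: 27.07%.

27.07%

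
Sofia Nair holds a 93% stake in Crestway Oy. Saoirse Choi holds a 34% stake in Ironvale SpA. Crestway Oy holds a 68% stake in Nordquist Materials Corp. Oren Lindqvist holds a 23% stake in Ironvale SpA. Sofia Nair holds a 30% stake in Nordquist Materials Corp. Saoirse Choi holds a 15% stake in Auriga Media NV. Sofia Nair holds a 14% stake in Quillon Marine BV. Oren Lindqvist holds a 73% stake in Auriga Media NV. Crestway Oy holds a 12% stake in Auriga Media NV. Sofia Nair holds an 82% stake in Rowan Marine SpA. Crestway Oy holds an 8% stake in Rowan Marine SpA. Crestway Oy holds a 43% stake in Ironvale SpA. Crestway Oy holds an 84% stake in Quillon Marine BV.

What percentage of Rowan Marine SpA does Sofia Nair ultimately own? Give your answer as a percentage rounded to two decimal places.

89.44%

Sofia reaches Rowan along 2 paths.
Direct stake: 82% = 82%.
Via Crestway: 93% × 8% = 7.44%.
Total: 82% + 7.44% = 89.44%.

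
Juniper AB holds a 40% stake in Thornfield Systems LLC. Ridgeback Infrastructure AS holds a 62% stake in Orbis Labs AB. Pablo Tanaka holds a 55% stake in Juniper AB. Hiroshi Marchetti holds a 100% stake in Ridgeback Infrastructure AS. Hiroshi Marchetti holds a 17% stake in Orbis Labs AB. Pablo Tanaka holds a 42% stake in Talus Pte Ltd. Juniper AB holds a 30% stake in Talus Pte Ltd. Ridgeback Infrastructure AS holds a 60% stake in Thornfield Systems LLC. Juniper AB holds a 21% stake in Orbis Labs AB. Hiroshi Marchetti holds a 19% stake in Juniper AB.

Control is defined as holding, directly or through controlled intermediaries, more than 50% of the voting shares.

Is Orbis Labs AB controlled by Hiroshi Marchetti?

Hiroshi holds 100% of Ridgeback, so Hiroshi controls Ridgeback.
Hiroshi and Ridgeback together hold 17% + 62% = 79% of Orbis, so Hiroshi controls Orbis.

Yes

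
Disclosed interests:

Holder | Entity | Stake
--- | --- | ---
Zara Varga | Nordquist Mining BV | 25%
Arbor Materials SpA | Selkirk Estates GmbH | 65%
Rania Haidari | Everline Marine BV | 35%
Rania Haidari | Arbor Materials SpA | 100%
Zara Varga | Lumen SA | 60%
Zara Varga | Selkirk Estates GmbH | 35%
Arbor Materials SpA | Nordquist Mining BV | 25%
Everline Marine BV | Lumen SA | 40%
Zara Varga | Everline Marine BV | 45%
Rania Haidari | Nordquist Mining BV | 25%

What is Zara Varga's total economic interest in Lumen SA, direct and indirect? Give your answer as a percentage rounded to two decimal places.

Zara reaches Lumen along 2 paths.
Via Everline: 45% × 40% = 18%.
Direct stake: 60% = 60%.
Total: 18% + 60% = 78%.
Rounded: 78.00%.

78.00%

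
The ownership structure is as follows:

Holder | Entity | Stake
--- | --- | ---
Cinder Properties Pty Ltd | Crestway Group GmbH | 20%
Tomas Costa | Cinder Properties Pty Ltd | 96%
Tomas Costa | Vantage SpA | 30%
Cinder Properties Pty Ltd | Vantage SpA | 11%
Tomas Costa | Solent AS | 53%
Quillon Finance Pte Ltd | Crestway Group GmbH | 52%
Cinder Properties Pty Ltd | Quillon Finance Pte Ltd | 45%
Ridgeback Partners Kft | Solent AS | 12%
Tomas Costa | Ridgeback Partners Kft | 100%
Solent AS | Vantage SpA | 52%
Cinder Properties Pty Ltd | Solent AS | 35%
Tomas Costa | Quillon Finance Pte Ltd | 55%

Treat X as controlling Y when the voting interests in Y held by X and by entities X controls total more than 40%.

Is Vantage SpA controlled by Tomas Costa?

Tomas holds 96% of Cinder, so Tomas controls Cinder.
Tomas holds 100% of Ridgeback, so Tomas controls Ridgeback.
Cinder and Tomas and Ridgeback together hold 35% + 53% + 12% = 100% of Solent, so Tomas controls Solent.
Tomas and Solent and Cinder together hold 30% + 52% + 11% = 93% of Vantage, so Tomas controls Vantage.

Yes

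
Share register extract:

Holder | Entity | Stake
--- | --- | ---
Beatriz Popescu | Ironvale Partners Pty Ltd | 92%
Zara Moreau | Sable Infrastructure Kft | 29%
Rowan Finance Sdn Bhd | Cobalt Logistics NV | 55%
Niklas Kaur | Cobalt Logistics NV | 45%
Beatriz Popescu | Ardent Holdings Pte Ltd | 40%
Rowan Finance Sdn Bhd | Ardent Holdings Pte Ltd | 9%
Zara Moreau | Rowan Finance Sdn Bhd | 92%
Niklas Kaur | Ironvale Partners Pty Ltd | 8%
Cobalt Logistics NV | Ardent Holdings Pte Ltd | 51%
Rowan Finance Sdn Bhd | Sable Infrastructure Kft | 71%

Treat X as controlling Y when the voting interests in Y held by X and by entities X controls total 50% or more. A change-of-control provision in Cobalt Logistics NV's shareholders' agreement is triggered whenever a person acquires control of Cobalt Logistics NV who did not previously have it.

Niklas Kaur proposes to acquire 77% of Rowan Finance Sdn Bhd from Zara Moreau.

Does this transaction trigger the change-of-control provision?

Yes

The purchase adds only to Niklas's holdings (Zara's stake shrinks), so Niklas is the only person who could newly come to control Cobalt.
Niklas's largest direct stake is 45% in Cobalt, which does not meet the threshold, so Niklas controls no company.
In Cobalt, Niklas's side holds only 45%, not ≥ 50%.
So before the transaction, Niklas does not control Cobalt.
After the purchase, Niklas holds 77% of Rowan directly, and Zara's stake falls to 15%.
Niklas holds 77% of Rowan, so Niklas controls Rowan.
Rowan and Niklas together hold 55% + 45% = 100% of Cobalt, so Niklas controls Cobalt.
Niklas did not control Cobalt before and does after, so the clause is triggered.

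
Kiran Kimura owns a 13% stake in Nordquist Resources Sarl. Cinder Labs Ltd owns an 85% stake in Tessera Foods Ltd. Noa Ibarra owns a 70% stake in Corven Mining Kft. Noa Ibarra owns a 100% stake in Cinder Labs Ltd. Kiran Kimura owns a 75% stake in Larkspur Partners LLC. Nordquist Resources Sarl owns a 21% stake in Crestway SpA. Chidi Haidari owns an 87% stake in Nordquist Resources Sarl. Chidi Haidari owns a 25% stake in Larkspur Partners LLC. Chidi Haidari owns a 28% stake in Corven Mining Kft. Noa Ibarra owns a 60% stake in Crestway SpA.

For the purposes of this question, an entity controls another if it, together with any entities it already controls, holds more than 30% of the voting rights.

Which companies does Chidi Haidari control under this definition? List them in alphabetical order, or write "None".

Nordquist Resources Sarl

Chidi holds 87% of Nordquist, so Chidi controls Nordquist.
No other company's threshold is met.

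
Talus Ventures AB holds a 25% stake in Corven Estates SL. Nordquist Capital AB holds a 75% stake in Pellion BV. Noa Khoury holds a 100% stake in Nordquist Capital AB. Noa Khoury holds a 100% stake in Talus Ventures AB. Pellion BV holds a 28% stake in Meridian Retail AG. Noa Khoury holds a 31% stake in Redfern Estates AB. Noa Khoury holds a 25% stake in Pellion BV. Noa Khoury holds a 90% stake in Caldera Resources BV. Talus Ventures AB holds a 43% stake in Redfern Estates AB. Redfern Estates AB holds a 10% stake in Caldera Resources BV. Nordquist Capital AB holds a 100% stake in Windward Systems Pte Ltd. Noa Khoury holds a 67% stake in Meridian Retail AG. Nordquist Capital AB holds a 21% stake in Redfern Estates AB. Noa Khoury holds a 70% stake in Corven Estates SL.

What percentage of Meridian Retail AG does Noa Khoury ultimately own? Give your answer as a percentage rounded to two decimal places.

95.00%

Noa reaches Meridian along 3 paths.
Direct stake: 67% = 67%.
Via Nordquist → Pellion: 100% × 75% × 28% = 21%.
Via Pellion: 25% × 28% = 7%.
Total: 67% + 21% + 7% = 95%.
Rounded: 95.00%.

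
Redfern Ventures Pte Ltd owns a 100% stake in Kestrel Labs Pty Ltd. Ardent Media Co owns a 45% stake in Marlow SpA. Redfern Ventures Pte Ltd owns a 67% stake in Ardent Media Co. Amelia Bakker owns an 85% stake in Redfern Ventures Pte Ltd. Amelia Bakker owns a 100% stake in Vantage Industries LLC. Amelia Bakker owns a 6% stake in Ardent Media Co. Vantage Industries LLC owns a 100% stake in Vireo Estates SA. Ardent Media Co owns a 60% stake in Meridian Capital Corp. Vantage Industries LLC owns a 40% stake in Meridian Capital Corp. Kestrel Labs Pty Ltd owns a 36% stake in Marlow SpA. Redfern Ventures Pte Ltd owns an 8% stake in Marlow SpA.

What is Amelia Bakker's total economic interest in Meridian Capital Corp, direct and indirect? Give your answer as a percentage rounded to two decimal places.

77.77%

Amelia reaches Meridian along 3 paths.
Via Redfern → Ardent: 85% × 67% × 60% = 34.17%.
Via Ardent: 6% × 60% = 3.6%.
Via Vantage: 100% × 40% = 40%.
Total: 34.17% + 3.6% + 40% = 77.77%.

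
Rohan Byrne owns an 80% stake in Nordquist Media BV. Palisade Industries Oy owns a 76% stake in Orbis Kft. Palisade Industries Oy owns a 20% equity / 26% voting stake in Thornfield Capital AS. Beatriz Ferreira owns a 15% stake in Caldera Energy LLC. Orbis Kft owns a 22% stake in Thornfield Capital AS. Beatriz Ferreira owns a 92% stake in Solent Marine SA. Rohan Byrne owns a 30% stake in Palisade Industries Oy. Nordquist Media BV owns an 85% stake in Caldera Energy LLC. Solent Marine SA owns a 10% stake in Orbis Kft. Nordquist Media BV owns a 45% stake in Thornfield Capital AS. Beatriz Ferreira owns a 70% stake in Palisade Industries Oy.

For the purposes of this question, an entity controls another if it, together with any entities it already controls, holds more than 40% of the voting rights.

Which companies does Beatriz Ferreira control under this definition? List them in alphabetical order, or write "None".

Beatriz holds 70% of Palisade, so Beatriz controls Palisade.
Beatriz holds 92% of Solent, so Beatriz controls Solent.
Palisade and Solent together hold 76% + 10% = 86% of Orbis, so Beatriz controls Orbis.
Orbis and Palisade together hold 22% + 26% = 48% of Thornfield, so Beatriz controls Thornfield.
No other company's threshold is met.

Orbis Kft, Palisade Industries Oy, Solent Marine SA, Thornfield Capital AS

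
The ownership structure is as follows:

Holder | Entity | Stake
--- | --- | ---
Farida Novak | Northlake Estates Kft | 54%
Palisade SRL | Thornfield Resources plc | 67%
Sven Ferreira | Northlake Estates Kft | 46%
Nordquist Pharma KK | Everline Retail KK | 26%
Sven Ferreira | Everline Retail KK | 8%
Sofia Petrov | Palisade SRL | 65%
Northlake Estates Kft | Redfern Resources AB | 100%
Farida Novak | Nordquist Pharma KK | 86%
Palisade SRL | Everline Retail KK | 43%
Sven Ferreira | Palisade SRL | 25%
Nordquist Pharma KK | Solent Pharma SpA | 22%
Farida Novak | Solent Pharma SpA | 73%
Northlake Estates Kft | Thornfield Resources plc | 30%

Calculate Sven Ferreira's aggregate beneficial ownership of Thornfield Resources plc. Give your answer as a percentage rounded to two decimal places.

Sven reaches Thornfield along 2 paths.
Via Northlake: 46% × 30% = 13.8%.
Via Palisade: 25% × 67% = 16.75%.
Total: 13.8% + 16.75% = 30.55%.

30.55%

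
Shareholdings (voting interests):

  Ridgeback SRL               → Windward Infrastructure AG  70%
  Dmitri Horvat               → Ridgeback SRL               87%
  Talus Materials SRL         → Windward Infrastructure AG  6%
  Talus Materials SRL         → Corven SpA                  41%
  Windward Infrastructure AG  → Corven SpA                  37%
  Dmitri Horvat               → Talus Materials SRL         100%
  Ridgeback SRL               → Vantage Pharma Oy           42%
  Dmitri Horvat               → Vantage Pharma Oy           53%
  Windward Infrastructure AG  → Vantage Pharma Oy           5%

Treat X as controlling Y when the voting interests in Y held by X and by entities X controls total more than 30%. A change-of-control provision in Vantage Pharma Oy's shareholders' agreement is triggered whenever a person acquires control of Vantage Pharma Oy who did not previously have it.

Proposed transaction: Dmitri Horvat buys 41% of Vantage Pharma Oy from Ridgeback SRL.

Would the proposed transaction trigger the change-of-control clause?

No

The purchase adds only to Dmitri's holdings (Ridgeback's stake shrinks), so Dmitri is the only person who could newly come to control Vantage.
Dmitri holds 87% of Ridgeback, so Dmitri controls Ridgeback.
Dmitri holds 100% of Talus, so Dmitri controls Talus.
Talus and Ridgeback together hold 6% + 70% = 76% of Windward, so Dmitri controls Windward.
Windward and Ridgeback and Dmitri together hold 5% + 42% + 53% = 100% of Vantage, so Dmitri controls Vantage.
So Dmitri already controls Vantage before the transaction.
After the purchase, Dmitri's direct stake in Vantage rises to 53% + 41% = 94%, and Ridgeback's stake falls to 1%.
Dmitri controlled Vantage already, so this is not a new person acquiring control; every other person's position is unchanged or reduced.
No new person acquires control, so the clause is not triggered.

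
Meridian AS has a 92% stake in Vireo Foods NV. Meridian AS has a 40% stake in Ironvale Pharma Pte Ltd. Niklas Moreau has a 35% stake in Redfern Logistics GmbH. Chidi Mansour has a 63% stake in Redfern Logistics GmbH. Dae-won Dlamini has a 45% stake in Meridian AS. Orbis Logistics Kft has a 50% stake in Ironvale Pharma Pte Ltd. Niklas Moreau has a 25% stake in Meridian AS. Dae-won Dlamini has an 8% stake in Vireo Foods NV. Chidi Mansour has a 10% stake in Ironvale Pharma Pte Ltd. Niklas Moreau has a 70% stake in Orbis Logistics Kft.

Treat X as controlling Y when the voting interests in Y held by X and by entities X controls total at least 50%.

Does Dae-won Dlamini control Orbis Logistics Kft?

No

Dae-won's largest direct stake is 45% in Meridian, which does not meet the threshold, so Dae-won controls no company.
Neither Dae-won nor any entity Dae-won controls holds any voting interest in Orbis.
So Dae-won does not control Orbis.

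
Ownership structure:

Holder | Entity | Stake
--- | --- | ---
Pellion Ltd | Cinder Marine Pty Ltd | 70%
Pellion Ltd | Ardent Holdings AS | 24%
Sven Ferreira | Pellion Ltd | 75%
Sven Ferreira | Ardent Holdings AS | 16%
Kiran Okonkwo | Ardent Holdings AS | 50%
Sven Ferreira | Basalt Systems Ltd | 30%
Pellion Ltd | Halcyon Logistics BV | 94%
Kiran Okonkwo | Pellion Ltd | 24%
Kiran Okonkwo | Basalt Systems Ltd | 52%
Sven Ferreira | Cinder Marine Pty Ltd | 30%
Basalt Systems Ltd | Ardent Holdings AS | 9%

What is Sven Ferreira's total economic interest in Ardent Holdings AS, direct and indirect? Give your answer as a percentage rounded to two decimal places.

Sven reaches Ardent along 3 paths.
Direct stake: 16% = 16%.
Via Basalt: 30% × 9% = 2.7%.
Via Pellion: 75% × 24% = 18%.
Total: 16% + 2.7% + 18% = 36.7%.
Rounded: 36.70%.

36.70%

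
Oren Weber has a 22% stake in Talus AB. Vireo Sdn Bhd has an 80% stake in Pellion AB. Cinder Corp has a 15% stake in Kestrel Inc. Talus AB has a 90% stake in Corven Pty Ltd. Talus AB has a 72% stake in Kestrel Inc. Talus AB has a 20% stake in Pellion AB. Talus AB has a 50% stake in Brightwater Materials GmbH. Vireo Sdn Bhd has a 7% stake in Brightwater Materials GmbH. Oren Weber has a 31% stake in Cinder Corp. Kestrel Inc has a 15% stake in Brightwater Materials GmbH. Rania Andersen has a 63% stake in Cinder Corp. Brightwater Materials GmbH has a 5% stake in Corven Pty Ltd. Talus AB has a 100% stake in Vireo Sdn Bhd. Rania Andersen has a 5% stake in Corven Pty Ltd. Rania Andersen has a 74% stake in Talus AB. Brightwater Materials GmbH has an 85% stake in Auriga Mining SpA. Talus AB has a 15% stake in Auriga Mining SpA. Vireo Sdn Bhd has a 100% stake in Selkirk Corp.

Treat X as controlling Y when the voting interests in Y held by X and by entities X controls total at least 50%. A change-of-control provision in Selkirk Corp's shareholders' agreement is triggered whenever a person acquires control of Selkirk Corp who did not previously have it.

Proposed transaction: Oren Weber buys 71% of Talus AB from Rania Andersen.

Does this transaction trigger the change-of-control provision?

Yes

The purchase adds only to Oren's holdings (Rania's stake shrinks), so Oren is the only person who could newly come to control Selkirk.
Oren's largest direct stake is 31% in Cinder, which does not meet the threshold, so Oren controls no company.
Neither Oren nor any entity Oren controls holds any voting interest in Selkirk.
So before the transaction, Oren does not control Selkirk.
After the purchase, Oren's direct stake in Talus rises to 22% + 71% = 93%, and Rania's stake falls to 3%.
Oren holds 93% of Talus, so Oren controls Talus.
Talus holds 100% of Vireo, so Oren controls Vireo.
Vireo holds 100% of Selkirk, so Oren controls Selkirk.
Oren did not control Selkirk before and does after, so the clause is triggered.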